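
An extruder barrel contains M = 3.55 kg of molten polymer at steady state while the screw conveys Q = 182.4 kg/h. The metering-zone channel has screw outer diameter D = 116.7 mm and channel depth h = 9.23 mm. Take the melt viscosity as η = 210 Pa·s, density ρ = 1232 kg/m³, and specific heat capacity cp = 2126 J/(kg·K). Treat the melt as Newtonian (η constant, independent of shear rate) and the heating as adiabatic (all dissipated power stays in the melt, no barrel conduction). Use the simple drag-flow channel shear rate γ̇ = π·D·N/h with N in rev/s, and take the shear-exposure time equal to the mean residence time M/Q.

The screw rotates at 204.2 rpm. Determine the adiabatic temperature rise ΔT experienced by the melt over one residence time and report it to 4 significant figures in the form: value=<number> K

Q_s = Q / 3600 = 182.4 / 3600 = 0.0506667 kg/s
Mean residence time: t_res = M/Q_s = 3.55 kg / 0.0506667 kg/s = 70.0658 s
Convert to SI: D = 0.1167 m, h = 0.00923 m, N = 204.2/60 = 3.40333 rev/s
Shear rate: γ̇ = πDN/h = π·0.1167·3.40333/0.00923 = 135.183 s⁻¹
Adiabatic rise: ΔT = η γ̇² t_res / (ρ cp) = 210·(135.183)²·70.0658 / (1232·2126) = 102.659 K

value=102.7 K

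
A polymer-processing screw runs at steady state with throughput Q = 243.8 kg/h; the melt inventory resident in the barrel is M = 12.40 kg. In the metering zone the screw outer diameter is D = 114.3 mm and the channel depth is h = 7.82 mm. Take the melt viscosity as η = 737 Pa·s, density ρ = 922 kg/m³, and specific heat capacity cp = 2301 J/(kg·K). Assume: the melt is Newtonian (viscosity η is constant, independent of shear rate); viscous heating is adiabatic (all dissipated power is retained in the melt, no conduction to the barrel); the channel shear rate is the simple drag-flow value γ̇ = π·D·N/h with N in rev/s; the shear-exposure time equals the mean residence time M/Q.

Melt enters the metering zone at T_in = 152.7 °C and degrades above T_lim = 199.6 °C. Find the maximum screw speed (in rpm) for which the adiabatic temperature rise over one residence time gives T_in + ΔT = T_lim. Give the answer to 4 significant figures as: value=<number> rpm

value=35.48 rpm

Q_s = Q / 3600 = 243.8 / 3600 = 0.0677222 kg/s
t_res = M / Q_s = 12.40 / 0.0677222 = 183.101 s
Geometry in SI: D = 114.3 mm → 0.1143 m, h = 7.82 mm → 0.00782 m
ΔT_a = T_lim − T_in = 199.6 − 152.7 = 46.9 K
γ̇_max² = ΔT_a·ρ·cp / (η·t_res) = [46.9 × 922 × 2301] / [737 × 183.101] = 737.331 s⁻²
γ̇_max = sqrt(737.331) = 27.1538 s⁻¹
N_max = γ̇_max h / (πD) = 27.1538·0.00782/(π·0.1143) = 0.591346 rev/s → ×60 = 35.4808 rpm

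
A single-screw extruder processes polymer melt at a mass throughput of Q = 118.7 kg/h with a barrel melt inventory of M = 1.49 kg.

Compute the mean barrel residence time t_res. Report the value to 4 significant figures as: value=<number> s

Q_s = Q / 3600 = 118.7 / 3600 = 0.0329722 kg/s
Mean residence time: t_res = M/Q_s = 1.49 kg / 0.0329722 kg/s = 45.1896 s

value=45.19 s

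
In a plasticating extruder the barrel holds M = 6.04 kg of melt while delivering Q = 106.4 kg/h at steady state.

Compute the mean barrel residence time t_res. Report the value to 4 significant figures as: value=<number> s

value=204.4 s

Q_s = Q / 3600 = 106.4 / 3600 = 0.0295556 kg/s
t_res = M / Q_s = 6.04 ÷ 0.0295556 = 204.361 s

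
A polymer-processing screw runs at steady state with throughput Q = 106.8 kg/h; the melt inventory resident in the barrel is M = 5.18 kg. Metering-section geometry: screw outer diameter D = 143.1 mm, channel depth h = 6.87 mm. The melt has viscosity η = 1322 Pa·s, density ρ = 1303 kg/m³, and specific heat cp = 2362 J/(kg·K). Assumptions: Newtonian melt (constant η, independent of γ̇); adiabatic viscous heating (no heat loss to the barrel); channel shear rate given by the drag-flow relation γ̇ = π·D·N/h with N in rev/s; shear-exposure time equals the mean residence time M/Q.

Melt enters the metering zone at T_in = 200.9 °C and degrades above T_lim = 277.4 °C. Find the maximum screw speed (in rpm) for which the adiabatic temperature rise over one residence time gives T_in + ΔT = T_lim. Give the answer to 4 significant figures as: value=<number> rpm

Throughput in SI: Q_s = 106.8 kg/h ÷ 3600 s/h = 0.0296667 kg/s
t_res = M / Q_s = 5.18 ÷ 0.0296667 = 174.607 s
D = 143.1 mm = 0.1431 m;  h = 6.87 mm = 0.00687 m
ΔT_a = T_lim − T_in = 277.4 °C − 200.9 °C = 76.5 K
Invert ΔT = ηγ̇²t_res/(ρcp) for γ̇: γ̇_max² = ΔT_a ρ cp / (η t_res) = 76.5·1303·2362 / (1322·174.607) = 1019.98 s⁻²
γ̇_max = sqrt(1019.98) = 31.9372 s⁻¹
N_max = γ̇_max·h / (π·D) = 31.9372 · 0.00687 / (π · 0.1431) = 0.488049 rev/s = 29.283 rpm

value=29.28 rpm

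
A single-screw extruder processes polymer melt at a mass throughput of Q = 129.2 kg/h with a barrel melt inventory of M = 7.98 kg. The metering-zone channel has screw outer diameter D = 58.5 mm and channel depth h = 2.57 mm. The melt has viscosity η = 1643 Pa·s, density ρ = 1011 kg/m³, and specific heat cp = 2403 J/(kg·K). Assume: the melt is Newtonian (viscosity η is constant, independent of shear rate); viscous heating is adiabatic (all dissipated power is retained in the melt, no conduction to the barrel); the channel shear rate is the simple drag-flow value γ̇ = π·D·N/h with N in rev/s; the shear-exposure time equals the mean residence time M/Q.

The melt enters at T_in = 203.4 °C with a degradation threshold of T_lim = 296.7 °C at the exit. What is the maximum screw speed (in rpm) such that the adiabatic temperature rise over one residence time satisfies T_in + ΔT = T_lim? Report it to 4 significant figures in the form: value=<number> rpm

value=20.90 rpm

Q_s = Q / 3600 = 129.2 / 3600 = 0.0358889 kg/s
t_res = M / Q_s = 7.98 ÷ 0.0358889 = 222.353 s
Geometry in SI: D = 58.5 mm → 0.0585 m, h = 2.57 mm → 0.00257 m
Allowable rise: ΔT_a = T_lim − T_in = 296.7 − 203.4 = 93.3 K
γ̇_max² = ΔT_a·ρ·cp / (η·t_res) = [93.3 × 1011 × 2403] / [1643 × 222.353] = 620.449 s⁻²
γ̇_max = √620.449 = 24.9088 s⁻¹
N_max = γ̇_max h / (πD) = 24.9088·0.00257/(π·0.0585) = 0.348322 rev/s → ×60 = 20.8993 rpm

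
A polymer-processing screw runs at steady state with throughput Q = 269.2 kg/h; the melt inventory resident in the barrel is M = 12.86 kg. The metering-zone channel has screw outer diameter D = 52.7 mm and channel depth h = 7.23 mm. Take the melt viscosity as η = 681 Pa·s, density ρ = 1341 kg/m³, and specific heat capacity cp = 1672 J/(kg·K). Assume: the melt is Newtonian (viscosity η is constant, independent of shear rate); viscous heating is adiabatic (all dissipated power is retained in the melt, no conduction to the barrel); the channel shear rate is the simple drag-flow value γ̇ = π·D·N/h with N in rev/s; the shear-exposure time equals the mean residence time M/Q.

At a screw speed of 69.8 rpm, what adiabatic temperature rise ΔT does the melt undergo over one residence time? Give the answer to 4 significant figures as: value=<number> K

value=37.07 K

Convert throughput: Q = 269.2 kg/h = 269.2/3600 = 0.0747778 kg/s
Mean residence time: t_res = M/Q_s = 12.86 kg / 0.0747778 kg/s = 171.976 s
Geometry in metres: D = 52.7 mm → 0.0527 m, h = 7.23 mm → 0.00723 m; screw speed N = 69.8 rpm = 1.16333 rev/s
γ̇ = π D N / h = (π)(0.0527)(1.16333) / 0.00723 = 26.6395 s⁻¹
ΔT = η·γ̇²·t_res / (ρ·cp) = 681 · (26.6395)² · 171.976 / (1341 · 1672) = 37.0683 K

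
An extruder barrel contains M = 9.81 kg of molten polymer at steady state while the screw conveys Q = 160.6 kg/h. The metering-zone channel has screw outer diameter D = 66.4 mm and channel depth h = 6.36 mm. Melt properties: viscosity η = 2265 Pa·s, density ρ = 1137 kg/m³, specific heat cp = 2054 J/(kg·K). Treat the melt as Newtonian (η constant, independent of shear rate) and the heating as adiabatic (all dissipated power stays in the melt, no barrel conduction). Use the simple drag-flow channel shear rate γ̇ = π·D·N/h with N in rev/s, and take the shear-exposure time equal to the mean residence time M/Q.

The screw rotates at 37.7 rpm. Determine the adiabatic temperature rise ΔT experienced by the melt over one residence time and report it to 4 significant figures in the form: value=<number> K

value=90.58 K

Q_s = Q / 3600 = 160.6 / 3600 = 0.0446111 kg/s
t_res = M / Q_s = 9.81 ÷ 0.0446111 = 219.9 s
D = 66.4 mm = 0.0664 m;  h = 6.36 mm = 0.00636 m;  N = 37.7 rpm / 60 = 0.628333 rev/s
γ̇ = π·D·N / h = π · 0.0664 · 0.628333 / 0.00636 = 20.6087 s⁻¹
Adiabatic rise: ΔT = η γ̇² t_res / (ρ cp) = 2265·(20.6087)²·219.9 / (1137·2054) = 90.5806 K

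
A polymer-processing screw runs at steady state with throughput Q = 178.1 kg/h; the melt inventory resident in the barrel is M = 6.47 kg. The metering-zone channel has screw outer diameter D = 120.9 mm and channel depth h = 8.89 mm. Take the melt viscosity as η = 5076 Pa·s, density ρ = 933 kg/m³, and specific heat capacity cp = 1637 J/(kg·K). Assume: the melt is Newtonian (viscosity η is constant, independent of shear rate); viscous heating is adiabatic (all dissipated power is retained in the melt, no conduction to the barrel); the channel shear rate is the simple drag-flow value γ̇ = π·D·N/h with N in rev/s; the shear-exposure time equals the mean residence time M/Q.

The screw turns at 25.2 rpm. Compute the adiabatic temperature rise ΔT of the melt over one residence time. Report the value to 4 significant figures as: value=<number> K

value=140.0 K

Throughput in SI: Q_s = 178.1 kg/h ÷ 3600 s/h = 0.0494722 kg/s
Mean residence time: t_res = M/Q_s = 6.47 kg / 0.0494722 kg/s = 130.78 s
D = 120.9 mm = 0.1209 m;  h = 8.89 mm = 0.00889 m;  N = 25.2 rpm / 60 = 0.42 rev/s
γ̇ = π D N / h = (π)(0.1209)(0.42) / 0.00889 = 17.9442 s⁻¹
ΔT = η·γ̇²·t_res / (ρ·cp) = 5076 · (17.9442)² · 130.78 / (933 · 1637) = 139.953 K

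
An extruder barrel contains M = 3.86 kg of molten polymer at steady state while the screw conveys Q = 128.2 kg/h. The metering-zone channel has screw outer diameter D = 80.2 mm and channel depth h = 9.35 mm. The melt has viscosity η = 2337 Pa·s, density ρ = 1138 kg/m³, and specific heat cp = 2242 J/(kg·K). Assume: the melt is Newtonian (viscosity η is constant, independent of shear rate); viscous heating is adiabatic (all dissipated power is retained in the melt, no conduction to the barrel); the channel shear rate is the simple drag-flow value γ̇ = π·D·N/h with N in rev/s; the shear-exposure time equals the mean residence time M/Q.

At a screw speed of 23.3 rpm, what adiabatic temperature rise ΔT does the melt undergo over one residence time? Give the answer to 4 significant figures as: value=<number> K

Throughput in SI: Q_s = 128.2 kg/h ÷ 3600 s/h = 0.0356111 kg/s
t_res = M / Q_s = 3.86 / 0.0356111 = 108.393 s
Geometry in metres: D = 80.2 mm → 0.0802 m, h = 9.35 mm → 0.00935 m; screw speed N = 23.3 rpm = 0.388333 rev/s
γ̇ = π D N / h = (π)(0.0802)(0.388333) / 0.00935 = 10.4645 s⁻¹
Adiabatic rise: ΔT = η γ̇² t_res / (ρ cp) = 2337·(10.4645)²·108.393 / (1138·2242) = 10.8722 K

value=10.87 K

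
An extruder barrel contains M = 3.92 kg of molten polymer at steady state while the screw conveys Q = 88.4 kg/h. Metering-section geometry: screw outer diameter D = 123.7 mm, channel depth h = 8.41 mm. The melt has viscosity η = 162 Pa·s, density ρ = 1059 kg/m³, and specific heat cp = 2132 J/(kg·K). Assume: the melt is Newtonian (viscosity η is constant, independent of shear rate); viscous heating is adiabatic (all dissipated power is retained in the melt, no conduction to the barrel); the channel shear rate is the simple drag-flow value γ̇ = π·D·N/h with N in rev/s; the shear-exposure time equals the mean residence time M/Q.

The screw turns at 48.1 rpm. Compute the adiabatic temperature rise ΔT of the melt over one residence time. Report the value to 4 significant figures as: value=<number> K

value=15.72 K

Throughput in SI: Q_s = 88.4 kg/h ÷ 3600 s/h = 0.0245556 kg/s
Mean residence time: t_res = M/Q_s = 3.92 kg / 0.0245556 kg/s = 159.638 s
Geometry in metres: D = 123.7 mm → 0.1237 m, h = 8.41 mm → 0.00841 m; screw speed N = 48.1 rpm = 0.801667 rev/s
γ̇ = π D N / h = (π)(0.1237)(0.801667) / 0.00841 = 37.044 s⁻¹
ΔT = η·γ̇²·t_res/(ρ·cp) = [162 × 37.044² × 159.638] / [1059 × 2132] = 15.7182 K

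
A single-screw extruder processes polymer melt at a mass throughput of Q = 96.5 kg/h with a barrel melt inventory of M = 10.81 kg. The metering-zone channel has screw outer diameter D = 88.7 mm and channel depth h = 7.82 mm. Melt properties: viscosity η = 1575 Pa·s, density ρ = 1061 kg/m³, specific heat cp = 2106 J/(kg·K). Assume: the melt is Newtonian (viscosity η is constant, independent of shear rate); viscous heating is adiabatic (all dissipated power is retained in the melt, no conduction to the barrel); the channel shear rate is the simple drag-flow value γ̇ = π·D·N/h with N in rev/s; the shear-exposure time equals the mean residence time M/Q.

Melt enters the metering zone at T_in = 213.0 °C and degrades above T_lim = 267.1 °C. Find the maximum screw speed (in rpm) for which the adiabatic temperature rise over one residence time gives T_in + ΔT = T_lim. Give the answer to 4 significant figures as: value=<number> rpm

Convert throughput: Q = 96.5 kg/h = 96.5/3600 = 0.0268056 kg/s
Mean residence time: t_res = M/Q_s = 10.81 kg / 0.0268056 kg/s = 403.275 s
D = 88.7 mm = 0.0887 m;  h = 7.82 mm = 0.00782 m
Allowable rise: ΔT_a = T_lim − T_in = 267.1 − 213.0 = 54.1 K
γ̇_max² = ΔT_a·ρ·cp / (η·t_res) = [54.1 × 1061 × 2106] / [1575 × 403.275] = 190.322 s⁻²
Take the square root: γ̇_max = √(190.322) = 13.7957 s⁻¹
N_max = γ̇_max·h / (π·D) = 13.7957 · 0.00782 / (π · 0.0887) = 0.387149 rev/s = 23.2289 rpm

value=23.23 rpm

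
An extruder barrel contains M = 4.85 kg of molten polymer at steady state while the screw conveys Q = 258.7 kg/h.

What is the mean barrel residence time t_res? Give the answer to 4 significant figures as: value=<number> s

Q_s = Q / 3600 = 258.7 / 3600 = 0.0718611 kg/s
t_res = M / Q_s = 4.85 ÷ 0.0718611 = 67.4913 s

value=67.49 s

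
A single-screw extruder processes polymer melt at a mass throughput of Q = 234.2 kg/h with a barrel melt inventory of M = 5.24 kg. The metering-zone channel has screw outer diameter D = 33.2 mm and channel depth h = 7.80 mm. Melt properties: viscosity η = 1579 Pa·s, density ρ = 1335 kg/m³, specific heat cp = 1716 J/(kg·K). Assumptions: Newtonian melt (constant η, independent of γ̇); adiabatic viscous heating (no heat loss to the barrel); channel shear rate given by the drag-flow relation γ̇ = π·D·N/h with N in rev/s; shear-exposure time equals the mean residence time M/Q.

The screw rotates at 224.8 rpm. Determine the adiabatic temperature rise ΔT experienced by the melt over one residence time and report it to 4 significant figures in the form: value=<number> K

Convert throughput: Q = 234.2 kg/h = 234.2/3600 = 0.0650556 kg/s
t_res = M / Q_s = 5.24 ÷ 0.0650556 = 80.5465 s
D = 33.2 mm = 0.0332 m;  h = 7.80 mm = 0.0078 m;  N = 224.8 rpm / 60 = 3.74667 rev/s
γ̇ = π·D·N / h = π · 0.0332 · 3.74667 / 0.0078 = 50.1001 s⁻¹
Adiabatic rise: ΔT = η γ̇² t_res / (ρ cp) = 1579·(50.1001)²·80.5465 / (1335·1716) = 139.35 K

value=139.4 K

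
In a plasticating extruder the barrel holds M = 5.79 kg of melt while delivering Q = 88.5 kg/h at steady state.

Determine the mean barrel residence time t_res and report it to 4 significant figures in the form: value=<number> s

value=235.5 s

Q_s = Q / 3600 = 88.5 / 3600 = 0.0245833 kg/s
t_res = M / Q_s = 5.79 ÷ 0.0245833 = 235.525 s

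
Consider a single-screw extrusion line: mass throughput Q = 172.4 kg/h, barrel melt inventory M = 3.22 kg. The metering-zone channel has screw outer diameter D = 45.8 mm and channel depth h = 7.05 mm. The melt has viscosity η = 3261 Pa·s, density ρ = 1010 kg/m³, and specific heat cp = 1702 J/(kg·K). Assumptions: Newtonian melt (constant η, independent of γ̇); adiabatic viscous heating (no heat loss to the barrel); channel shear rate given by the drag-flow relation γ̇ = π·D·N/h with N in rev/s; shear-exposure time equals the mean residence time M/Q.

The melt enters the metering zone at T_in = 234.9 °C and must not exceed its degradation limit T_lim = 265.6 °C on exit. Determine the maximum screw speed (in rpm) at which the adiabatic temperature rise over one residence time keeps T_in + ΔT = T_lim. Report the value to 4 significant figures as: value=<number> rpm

value=45.61 rpm

Q_s = Q / 3600 = 172.4 / 3600 = 0.0478889 kg/s
t_res = M / Q_s = 3.22 ÷ 0.0478889 = 67.239 s
Convert to metres: D = 0.0458 m, h = 0.00705 m
ΔT_a = T_lim − T_in = 265.6 °C − 234.9 °C = 30.7 K
Invert ΔT = ηγ̇²t_res/(ρcp) for γ̇: γ̇_max² = ΔT_a ρ cp / (η t_res) = 30.7·1010·1702 / (3261·67.239) = 240.684 s⁻²
γ̇_max = sqrt(240.684) = 15.514 s⁻¹
N_max = γ̇_max·h / (π·D) = 15.514 · 0.00705 / (π · 0.0458) = 0.760147 rev/s = 45.6088 rpm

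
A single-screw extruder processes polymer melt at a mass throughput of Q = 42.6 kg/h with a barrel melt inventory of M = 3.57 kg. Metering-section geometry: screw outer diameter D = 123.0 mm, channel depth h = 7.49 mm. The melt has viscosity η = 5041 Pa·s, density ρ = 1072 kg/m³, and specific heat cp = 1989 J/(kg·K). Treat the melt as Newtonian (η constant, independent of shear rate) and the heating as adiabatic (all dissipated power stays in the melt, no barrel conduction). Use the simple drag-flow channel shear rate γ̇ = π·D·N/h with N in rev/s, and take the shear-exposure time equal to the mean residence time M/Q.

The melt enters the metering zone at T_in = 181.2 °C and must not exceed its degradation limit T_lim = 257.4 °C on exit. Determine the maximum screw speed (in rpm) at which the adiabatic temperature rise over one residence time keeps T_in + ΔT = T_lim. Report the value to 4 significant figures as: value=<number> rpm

Q_s = Q / 3600 = 42.6 / 3600 = 0.0118333 kg/s
t_res = M / Q_s = 3.57 ÷ 0.0118333 = 301.69 s
D = 123.0 mm = 0.123 m;  h = 7.49 mm = 0.00749 m
ΔT_a = T_lim − T_in = 257.4 °C − 181.2 °C = 76.2 K
γ̇_max² = ΔT_a·ρ·cp/(η·t_res) = 76.2·1072·1989/(5041·301.69) = 106.833 s⁻²
γ̇_max = √106.833 = 10.336 s⁻¹
Solve γ̇ = πDN/h for N: N_max = γ̇_max·h/(π·D) = 10.336 × 0.00749 / (π × 0.123) = 0.200346 rev/s = 12.0207 rpm

value=12.02 rpm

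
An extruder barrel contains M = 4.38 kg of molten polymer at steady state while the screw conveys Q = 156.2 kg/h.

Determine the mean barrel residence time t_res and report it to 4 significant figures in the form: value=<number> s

value=100.9 s

Convert throughput: Q = 156.2 kg/h = 156.2/3600 = 0.0433889 kg/s
t_res = M / Q_s = 4.38 ÷ 0.0433889 = 100.948 s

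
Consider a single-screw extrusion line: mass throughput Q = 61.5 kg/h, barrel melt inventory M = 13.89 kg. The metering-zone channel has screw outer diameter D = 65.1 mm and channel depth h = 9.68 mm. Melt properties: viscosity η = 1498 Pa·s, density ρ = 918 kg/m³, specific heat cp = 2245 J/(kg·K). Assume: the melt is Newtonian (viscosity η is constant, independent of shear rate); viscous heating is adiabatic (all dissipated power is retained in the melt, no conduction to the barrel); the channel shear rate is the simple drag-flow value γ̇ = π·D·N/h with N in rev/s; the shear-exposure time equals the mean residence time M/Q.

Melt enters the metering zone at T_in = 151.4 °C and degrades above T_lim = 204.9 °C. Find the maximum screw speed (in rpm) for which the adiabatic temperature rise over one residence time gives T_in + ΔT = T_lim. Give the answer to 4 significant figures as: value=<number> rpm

value=27.02 rpm

Throughput in SI: Q_s = 61.5 kg/h ÷ 3600 s/h = 0.0170833 kg/s
Mean residence time: t_res = M/Q_s = 13.89 kg / 0.0170833 kg/s = 813.073 s
Convert to metres: D = 0.0651 m, h = 0.00968 m
ΔT_a = T_lim − T_in = 204.9 − 151.4 = 53.5 K
Invert ΔT = ηγ̇²t_res/(ρcp) for γ̇: γ̇_max² = ΔT_a ρ cp / (η t_res) = 53.5·918·2245 / (1498·813.073) = 90.5256 s⁻²
γ̇_max = √90.5256 = 9.51449 s⁻¹
N_max = γ̇_max·h / (π·D) = 9.51449 · 0.00968 / (π · 0.0651) = 0.450329 rev/s = 27.0198 rpm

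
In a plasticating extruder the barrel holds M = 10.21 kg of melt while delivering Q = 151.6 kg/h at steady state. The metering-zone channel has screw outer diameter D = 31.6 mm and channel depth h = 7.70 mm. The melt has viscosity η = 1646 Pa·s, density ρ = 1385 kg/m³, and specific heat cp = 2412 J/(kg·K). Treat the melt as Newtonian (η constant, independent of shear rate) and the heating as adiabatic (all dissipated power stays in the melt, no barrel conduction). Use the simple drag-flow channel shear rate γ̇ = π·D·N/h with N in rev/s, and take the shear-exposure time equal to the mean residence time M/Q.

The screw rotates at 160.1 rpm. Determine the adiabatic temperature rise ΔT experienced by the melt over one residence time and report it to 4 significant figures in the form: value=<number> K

value=141.4 K

Q_s = Q / 3600 = 151.6 / 3600 = 0.0421111 kg/s
t_res = M / Q_s = 10.21 / 0.0421111 = 242.454 s
Geometry in metres: D = 31.6 mm → 0.0316 m, h = 7.70 mm → 0.0077 m; screw speed N = 160.1 rpm = 2.66833 rev/s
Shear rate: γ̇ = πDN/h = π·0.0316·2.66833/0.0077 = 34.4022 s⁻¹
ΔT = η·γ̇²·t_res/(ρ·cp) = [1646 × 34.4022² × 242.454] / [1385 × 2412] = 141.385 K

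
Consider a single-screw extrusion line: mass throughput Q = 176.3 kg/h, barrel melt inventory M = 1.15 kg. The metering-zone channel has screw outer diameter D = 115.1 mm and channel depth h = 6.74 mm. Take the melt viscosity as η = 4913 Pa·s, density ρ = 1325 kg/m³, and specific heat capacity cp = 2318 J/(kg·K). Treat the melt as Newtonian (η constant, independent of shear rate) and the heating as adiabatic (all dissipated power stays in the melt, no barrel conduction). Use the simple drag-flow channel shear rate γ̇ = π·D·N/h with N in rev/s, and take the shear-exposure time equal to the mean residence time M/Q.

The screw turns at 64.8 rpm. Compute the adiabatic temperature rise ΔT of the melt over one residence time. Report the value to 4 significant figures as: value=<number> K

value=126.1 K

Q_s = Q / 3600 = 176.3 / 3600 = 0.0489722 kg/s
Mean residence time: t_res = M/Q_s = 1.15 kg / 0.0489722 kg/s = 23.4827 s
Geometry in metres: D = 115.1 mm → 0.1151 m, h = 6.74 mm → 0.00674 m; screw speed N = 64.8 rpm = 1.08 rev/s
γ̇ = π D N / h = (π)(0.1151)(1.08) / 0.00674 = 57.9414 s⁻¹
Adiabatic rise: ΔT = η γ̇² t_res / (ρ cp) = 4913·(57.9414)²·23.4827 / (1325·2318) = 126.108 K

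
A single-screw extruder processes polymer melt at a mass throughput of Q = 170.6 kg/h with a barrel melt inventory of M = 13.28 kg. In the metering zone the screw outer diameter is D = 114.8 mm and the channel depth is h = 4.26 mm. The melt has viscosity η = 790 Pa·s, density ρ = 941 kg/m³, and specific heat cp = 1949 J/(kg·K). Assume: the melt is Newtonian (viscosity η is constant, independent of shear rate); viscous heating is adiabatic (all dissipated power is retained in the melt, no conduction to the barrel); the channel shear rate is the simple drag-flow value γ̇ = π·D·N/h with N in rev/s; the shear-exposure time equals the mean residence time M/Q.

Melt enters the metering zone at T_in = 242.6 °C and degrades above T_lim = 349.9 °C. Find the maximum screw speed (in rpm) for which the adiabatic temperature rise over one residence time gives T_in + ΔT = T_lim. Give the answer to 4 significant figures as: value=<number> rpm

value=21.13 rpm

Q_s = Q / 3600 = 170.6 / 3600 = 0.0473889 kg/s
Mean residence time: t_res = M/Q_s = 13.28 kg / 0.0473889 kg/s = 280.234 s
Convert to metres: D = 0.1148 m, h = 0.00426 m
ΔT_a = T_lim − T_in = 349.9 °C − 242.6 °C = 107.3 K
γ̇_max² = ΔT_a·ρ·cp/(η·t_res) = 107.3·941·1949/(790·280.234) = 888.899 s⁻²
γ̇_max = sqrt(888.899) = 29.8144 s⁻¹
N_max = γ̇_max·h / (π·D) = 29.8144 · 0.00426 / (π · 0.1148) = 0.352163 rev/s = 21.1298 rpm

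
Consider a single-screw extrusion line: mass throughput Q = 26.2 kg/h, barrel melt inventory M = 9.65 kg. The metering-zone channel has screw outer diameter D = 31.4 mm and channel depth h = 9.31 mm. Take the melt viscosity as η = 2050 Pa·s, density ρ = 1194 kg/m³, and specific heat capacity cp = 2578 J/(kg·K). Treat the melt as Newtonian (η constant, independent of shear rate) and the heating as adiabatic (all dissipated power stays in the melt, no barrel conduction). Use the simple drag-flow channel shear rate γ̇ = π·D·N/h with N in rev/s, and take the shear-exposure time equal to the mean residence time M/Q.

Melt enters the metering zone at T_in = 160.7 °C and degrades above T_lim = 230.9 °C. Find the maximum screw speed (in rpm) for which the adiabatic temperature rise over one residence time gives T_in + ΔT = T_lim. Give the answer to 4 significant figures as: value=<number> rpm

value=50.49 rpm

Q_s = Q / 3600 = 26.2 / 3600 = 0.00727778 kg/s
Mean residence time: t_res = M/Q_s = 9.65 kg / 0.00727778 kg/s = 1325.95 s
D = 31.4 mm = 0.0314 m;  h = 9.31 mm = 0.00931 m
ΔT_a = T_lim − T_in = 230.9 − 160.7 = 70.2 K
γ̇_max² = ΔT_a·ρ·cp/(η·t_res) = 70.2·1194·2578/(2050·1325.95) = 79.4954 s⁻²
γ̇_max = sqrt(79.4954) = 8.91602 s⁻¹
N_max = γ̇_max h / (πD) = 8.91602·0.00931/(π·0.0314) = 0.841475 rev/s → ×60 = 50.4885 rpm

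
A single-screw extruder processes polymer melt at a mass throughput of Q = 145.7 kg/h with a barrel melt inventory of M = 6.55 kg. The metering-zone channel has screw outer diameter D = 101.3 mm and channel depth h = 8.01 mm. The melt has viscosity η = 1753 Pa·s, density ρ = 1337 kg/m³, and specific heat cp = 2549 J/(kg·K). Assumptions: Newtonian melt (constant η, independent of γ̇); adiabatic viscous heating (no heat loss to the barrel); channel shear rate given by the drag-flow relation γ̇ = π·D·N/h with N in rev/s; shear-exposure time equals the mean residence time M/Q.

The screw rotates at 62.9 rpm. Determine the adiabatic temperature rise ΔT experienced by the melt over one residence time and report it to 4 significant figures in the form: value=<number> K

Convert throughput: Q = 145.7 kg/h = 145.7/3600 = 0.0404722 kg/s
t_res = M / Q_s = 6.55 ÷ 0.0404722 = 161.839 s
Geometry in metres: D = 101.3 mm → 0.1013 m, h = 8.01 mm → 0.00801 m; screw speed N = 62.9 rpm = 1.04833 rev/s
Shear rate: γ̇ = πDN/h = π·0.1013·1.04833/0.00801 = 41.6511 s⁻¹
ΔT = η·γ̇²·t_res / (ρ·cp) = 1753 · (41.6511)² · 161.839 / (1337 · 2549) = 144.417 K

value=144.4 K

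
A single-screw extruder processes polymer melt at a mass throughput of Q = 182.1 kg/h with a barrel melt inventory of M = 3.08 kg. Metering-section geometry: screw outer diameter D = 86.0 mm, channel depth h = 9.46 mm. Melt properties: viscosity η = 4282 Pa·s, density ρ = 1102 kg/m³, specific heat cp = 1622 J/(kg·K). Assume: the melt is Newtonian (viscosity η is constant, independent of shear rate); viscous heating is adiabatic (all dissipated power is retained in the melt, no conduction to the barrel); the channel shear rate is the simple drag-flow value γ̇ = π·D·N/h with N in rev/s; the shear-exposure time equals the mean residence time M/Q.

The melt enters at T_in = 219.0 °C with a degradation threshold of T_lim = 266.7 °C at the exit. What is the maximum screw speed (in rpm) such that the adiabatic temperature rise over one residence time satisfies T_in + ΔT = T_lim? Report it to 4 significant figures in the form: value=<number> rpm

value=37.99 rpm

Q_s = Q / 3600 = 182.1 / 3600 = 0.0505833 kg/s
t_res = M / Q_s = 3.08 ÷ 0.0505833 = 60.8896 s
Convert to metres: D = 0.086 m, h = 0.00946 m
ΔT_a = T_lim − T_in = 266.7 °C − 219.0 °C = 47.7 K
Invert ΔT = ηγ̇²t_res/(ρcp) for γ̇: γ̇_max² = ΔT_a ρ cp / (η t_res) = 47.7·1102·1622 / (4282·60.8896) = 327.01 s⁻²
Take the square root: γ̇_max = √(327.01) = 18.0834 s⁻¹
Solve γ̇ = πDN/h for N: N_max = γ̇_max·h/(π·D) = 18.0834 × 0.00946 / (π × 0.086) = 0.633174 rev/s = 37.9905 rpm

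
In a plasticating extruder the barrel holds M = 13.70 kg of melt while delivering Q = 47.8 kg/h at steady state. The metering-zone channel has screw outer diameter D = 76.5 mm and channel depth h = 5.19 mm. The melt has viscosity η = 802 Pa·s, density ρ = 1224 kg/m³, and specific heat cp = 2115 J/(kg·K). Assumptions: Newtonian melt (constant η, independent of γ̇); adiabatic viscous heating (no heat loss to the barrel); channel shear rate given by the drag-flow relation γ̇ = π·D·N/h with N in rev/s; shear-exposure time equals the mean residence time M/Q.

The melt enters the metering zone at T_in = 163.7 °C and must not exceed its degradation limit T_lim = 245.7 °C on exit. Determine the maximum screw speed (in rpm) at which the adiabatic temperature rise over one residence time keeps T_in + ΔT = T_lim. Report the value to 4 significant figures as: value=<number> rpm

value=20.75 rpm

Convert throughput: Q = 47.8 kg/h = 47.8/3600 = 0.0132778 kg/s
t_res = M / Q_s = 13.70 ÷ 0.0132778 = 1031.8 s
Convert to metres: D = 0.0765 m, h = 0.00519 m
ΔT_a = T_lim − T_in = 245.7 − 163.7 = 82 K
Invert ΔT = ηγ̇²t_res/(ρcp) for γ̇: γ̇_max² = ΔT_a ρ cp / (η t_res) = 82·1224·2115 / (802·1031.8) = 256.529 s⁻²
γ̇_max = sqrt(256.529) = 16.0165 s⁻¹
N_max = γ̇_max h / (πD) = 16.0165·0.00519/(π·0.0765) = 0.345879 rev/s → ×60 = 20.7527 rpm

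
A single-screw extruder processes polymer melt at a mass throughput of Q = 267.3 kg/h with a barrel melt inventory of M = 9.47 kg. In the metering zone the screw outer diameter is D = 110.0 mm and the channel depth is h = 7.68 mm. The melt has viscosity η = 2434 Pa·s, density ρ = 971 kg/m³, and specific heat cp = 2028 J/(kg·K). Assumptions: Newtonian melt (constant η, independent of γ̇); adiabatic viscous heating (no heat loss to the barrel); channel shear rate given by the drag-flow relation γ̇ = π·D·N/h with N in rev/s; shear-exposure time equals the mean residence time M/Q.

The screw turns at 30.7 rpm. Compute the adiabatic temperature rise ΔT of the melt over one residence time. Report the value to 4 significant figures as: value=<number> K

Q_s = Q / 3600 = 267.3 / 3600 = 0.07425 kg/s
t_res = M / Q_s = 9.47 ÷ 0.07425 = 127.542 s
Convert to SI: D = 0.11 m, h = 0.00768 m, N = 30.7/60 = 0.511667 rev/s
γ̇ = π D N / h = (π)(0.11)(0.511667) / 0.00768 = 23.0233 s⁻¹
ΔT = η·γ̇²·t_res/(ρ·cp) = [2434 × 23.0233² × 127.542] / [971 × 2028] = 83.5649 K

value=83.56 K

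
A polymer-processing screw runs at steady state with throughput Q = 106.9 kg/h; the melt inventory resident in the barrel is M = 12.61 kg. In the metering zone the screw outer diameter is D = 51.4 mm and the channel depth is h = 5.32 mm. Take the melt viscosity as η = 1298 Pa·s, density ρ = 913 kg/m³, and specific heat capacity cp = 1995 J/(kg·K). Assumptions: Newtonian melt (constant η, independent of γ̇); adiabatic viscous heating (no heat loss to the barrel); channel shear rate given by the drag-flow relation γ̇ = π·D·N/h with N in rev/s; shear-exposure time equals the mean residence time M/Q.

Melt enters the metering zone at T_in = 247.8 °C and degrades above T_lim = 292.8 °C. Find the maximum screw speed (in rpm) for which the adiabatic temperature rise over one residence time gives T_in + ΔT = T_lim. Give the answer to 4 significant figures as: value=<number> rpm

Throughput in SI: Q_s = 106.9 kg/h ÷ 3600 s/h = 0.0296944 kg/s
t_res = M / Q_s = 12.61 / 0.0296944 = 424.659 s
D = 51.4 mm = 0.0514 m;  h = 5.32 mm = 0.00532 m
ΔT_a = T_lim − T_in = 292.8 − 247.8 = 45 K
Invert ΔT = ηγ̇²t_res/(ρcp) for γ̇: γ̇_max² = ΔT_a ρ cp / (η t_res) = 45·913·1995 / (1298·424.659) = 148.7 s⁻²
γ̇_max = √148.7 = 12.1943 s⁻¹
N_max = γ̇_max h / (πD) = 12.1943·0.00532/(π·0.0514) = 0.401749 rev/s → ×60 = 24.1049 rpm

value=24.10 rpm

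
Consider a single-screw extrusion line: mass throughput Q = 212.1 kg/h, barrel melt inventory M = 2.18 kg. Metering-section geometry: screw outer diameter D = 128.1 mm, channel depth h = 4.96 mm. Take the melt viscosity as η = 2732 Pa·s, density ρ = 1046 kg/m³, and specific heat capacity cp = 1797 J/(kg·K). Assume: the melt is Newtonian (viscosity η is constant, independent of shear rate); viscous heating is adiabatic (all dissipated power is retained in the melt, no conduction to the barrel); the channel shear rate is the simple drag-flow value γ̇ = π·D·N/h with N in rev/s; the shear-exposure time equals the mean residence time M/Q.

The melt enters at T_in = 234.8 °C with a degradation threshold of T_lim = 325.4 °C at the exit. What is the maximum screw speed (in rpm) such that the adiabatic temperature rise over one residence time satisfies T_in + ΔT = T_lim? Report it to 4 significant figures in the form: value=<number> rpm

Throughput in SI: Q_s = 212.1 kg/h ÷ 3600 s/h = 0.0589167 kg/s
t_res = M / Q_s = 2.18 ÷ 0.0589167 = 37.0014 s
Convert to metres: D = 0.1281 m, h = 0.00496 m
Allowable rise: ΔT_a = T_lim − T_in = 325.4 − 234.8 = 90.6 K
γ̇_max² = ΔT_a·ρ·cp/(η·t_res) = 90.6·1046·1797/(2732·37.0014) = 1684.65 s⁻²
γ̇_max = √1684.65 = 41.0445 s⁻¹
N_max = γ̇_max h / (πD) = 41.0445·0.00496/(π·0.1281) = 0.505868 rev/s → ×60 = 30.3521 rpm

value=30.35 rpm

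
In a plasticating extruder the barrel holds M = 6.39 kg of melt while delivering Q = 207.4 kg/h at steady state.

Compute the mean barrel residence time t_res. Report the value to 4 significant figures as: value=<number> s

Throughput in SI: Q_s = 207.4 kg/h ÷ 3600 s/h = 0.0576111 kg/s
t_res = M / Q_s = 6.39 ÷ 0.0576111 = 110.916 s

value=110.9 s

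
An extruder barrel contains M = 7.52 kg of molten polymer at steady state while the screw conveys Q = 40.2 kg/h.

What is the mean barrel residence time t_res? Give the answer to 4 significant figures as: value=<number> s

value=673.4 s

Throughput in SI: Q_s = 40.2 kg/h ÷ 3600 s/h = 0.0111667 kg/s
Mean residence time: t_res = M/Q_s = 7.52 kg / 0.0111667 kg/s = 673.433 s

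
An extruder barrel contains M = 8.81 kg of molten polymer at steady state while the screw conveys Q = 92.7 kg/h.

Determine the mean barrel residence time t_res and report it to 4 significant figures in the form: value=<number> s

value=342.1 s

Throughput in SI: Q_s = 92.7 kg/h ÷ 3600 s/h = 0.02575 kg/s
Mean residence time: t_res = M/Q_s = 8.81 kg / 0.02575 kg/s = 342.136 s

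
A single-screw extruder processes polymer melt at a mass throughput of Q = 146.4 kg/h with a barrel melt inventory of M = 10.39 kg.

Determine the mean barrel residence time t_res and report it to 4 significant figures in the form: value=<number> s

value=255.5 s

Throughput in SI: Q_s = 146.4 kg/h ÷ 3600 s/h = 0.0406667 kg/s
Mean residence time: t_res = M/Q_s = 10.39 kg / 0.0406667 kg/s = 255.492 s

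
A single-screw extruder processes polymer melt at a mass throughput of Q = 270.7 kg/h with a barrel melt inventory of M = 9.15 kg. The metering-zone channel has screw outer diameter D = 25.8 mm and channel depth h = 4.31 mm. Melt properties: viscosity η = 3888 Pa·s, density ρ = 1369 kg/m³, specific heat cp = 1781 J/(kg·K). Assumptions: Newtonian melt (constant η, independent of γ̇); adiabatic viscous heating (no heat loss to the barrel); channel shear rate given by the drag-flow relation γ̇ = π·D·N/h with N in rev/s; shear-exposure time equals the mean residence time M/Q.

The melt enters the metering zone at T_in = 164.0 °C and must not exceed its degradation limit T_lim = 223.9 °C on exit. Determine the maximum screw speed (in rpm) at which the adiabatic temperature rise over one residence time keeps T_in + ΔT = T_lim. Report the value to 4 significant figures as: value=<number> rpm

Throughput in SI: Q_s = 270.7 kg/h ÷ 3600 s/h = 0.0751944 kg/s
t_res = M / Q_s = 9.15 ÷ 0.0751944 = 121.685 s
D = 25.8 mm = 0.0258 m;  h = 4.31 mm = 0.00431 m
Allowable rise: ΔT_a = T_lim − T_in = 223.9 − 164.0 = 59.9 K
Invert ΔT = ηγ̇²t_res/(ρcp) for γ̇: γ̇_max² = ΔT_a ρ cp / (η t_res) = 59.9·1369·1781 / (3888·121.685) = 308.697 s⁻²
γ̇_max = √308.697 = 17.5698 s⁻¹
Solve γ̇ = πDN/h for N: N_max = γ̇_max·h/(π·D) = 17.5698 × 0.00431 / (π × 0.0258) = 0.934273 rev/s = 56.0564 rpm

value=56.06 rpm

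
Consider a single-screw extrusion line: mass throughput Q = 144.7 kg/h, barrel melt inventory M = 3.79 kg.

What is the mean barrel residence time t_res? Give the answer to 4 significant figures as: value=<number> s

Throughput in SI: Q_s = 144.7 kg/h ÷ 3600 s/h = 0.0401944 kg/s
t_res = M / Q_s = 3.79 ÷ 0.0401944 = 94.2916 s

value=94.29 s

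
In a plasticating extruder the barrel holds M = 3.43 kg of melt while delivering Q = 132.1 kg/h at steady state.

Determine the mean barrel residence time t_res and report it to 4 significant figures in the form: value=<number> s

value=93.47 s

Convert throughput: Q = 132.1 kg/h = 132.1/3600 = 0.0366944 kg/s
t_res = M / Q_s = 3.43 / 0.0366944 = 93.4746 s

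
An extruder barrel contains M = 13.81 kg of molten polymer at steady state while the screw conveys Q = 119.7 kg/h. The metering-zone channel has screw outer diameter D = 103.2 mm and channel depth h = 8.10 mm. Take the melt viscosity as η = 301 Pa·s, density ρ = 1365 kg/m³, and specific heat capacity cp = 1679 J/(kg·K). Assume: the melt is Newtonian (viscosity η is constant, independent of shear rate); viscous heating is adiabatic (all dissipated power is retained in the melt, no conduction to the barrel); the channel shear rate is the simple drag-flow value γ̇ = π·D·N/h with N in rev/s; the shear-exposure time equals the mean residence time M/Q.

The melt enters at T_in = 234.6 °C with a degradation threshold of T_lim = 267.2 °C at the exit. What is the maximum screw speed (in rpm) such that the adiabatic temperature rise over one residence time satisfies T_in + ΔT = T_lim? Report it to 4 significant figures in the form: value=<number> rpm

Throughput in SI: Q_s = 119.7 kg/h ÷ 3600 s/h = 0.03325 kg/s
t_res = M / Q_s = 13.81 ÷ 0.03325 = 415.338 s
Convert to metres: D = 0.1032 m, h = 0.0081 m
Allowable rise: ΔT_a = T_lim − T_in = 267.2 − 234.6 = 32.6 K
γ̇_max² = ΔT_a·ρ·cp/(η·t_res) = 32.6·1365·1679/(301·415.338) = 597.63 s⁻²
γ̇_max = √597.63 = 24.4465 s⁻¹
Solve γ̇ = πDN/h for N: N_max = γ̇_max·h/(π·D) = 24.4465 × 0.0081 / (π × 0.1032) = 0.610762 rev/s = 36.6457 rpm

value=36.65 rpm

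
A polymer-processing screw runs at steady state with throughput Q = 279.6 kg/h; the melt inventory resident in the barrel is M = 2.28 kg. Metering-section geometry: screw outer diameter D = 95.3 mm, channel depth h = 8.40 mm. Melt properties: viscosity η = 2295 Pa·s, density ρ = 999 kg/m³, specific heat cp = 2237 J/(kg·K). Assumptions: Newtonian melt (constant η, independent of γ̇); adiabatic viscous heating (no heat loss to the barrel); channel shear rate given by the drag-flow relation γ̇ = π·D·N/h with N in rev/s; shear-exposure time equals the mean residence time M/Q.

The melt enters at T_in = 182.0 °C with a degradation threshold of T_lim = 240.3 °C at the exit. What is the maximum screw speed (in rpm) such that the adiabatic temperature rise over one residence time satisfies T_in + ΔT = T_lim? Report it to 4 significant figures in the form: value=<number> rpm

value=74.03 rpm

Q_s = Q / 3600 = 279.6 / 3600 = 0.0776667 kg/s
Mean residence time: t_res = M/Q_s = 2.28 kg / 0.0776667 kg/s = 29.3562 s
Convert to metres: D = 0.0953 m, h = 0.0084 m
ΔT_a = T_lim − T_in = 240.3 − 182.0 = 58.3 K
Invert ΔT = ηγ̇²t_res/(ρcp) for γ̇: γ̇_max² = ΔT_a ρ cp / (η t_res) = 58.3·999·2237 / (2295·29.3562) = 1933.82 s⁻²
γ̇_max = sqrt(1933.82) = 43.9753 s⁻¹
Solve γ̇ = πDN/h for N: N_max = γ̇_max·h/(π·D) = 43.9753 × 0.0084 / (π × 0.0953) = 1.2338 rev/s = 74.0281 rpm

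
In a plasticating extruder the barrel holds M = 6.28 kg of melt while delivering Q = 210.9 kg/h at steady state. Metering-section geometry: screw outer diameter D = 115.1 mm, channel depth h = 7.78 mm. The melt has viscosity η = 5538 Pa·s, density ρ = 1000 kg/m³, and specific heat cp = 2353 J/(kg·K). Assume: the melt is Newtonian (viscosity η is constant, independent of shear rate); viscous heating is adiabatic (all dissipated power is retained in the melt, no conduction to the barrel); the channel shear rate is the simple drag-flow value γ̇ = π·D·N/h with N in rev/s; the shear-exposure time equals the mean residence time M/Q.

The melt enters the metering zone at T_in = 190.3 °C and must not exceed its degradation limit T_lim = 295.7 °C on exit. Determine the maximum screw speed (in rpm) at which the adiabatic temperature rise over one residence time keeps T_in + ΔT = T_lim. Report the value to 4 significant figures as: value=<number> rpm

Throughput in SI: Q_s = 210.9 kg/h ÷ 3600 s/h = 0.0585833 kg/s
Mean residence time: t_res = M/Q_s = 6.28 kg / 0.0585833 kg/s = 107.198 s
D = 115.1 mm = 0.1151 m;  h = 7.78 mm = 0.00778 m
Allowable rise: ΔT_a = T_lim − T_in = 295.7 − 190.3 = 105.4 K
γ̇_max² = ΔT_a·ρ·cp/(η·t_res) = 105.4·1000·2353/(5538·107.198) = 417.757 s⁻²
γ̇_max = √417.757 = 20.4391 s⁻¹
N_max = γ̇_max h / (πD) = 20.4391·0.00778/(π·0.1151) = 0.439761 rev/s → ×60 = 26.3856 rpm

value=26.39 rpm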